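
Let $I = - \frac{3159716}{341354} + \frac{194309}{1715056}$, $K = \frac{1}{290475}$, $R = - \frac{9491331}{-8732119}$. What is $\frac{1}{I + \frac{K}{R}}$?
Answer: $- \frac{807029082432636669169200}{7378764426264687590131847} \approx -0.10937$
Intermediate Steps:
$R = \frac{9491331}{8732119}$ ($R = \left(-9491331\right) \left(- \frac{1}{8732119}\right) = \frac{9491331}{8732119} \approx 1.0869$)
$K = \frac{1}{290475} \approx 3.4426 \cdot 10^{-6}$
$I = - \frac{2676380864855}{292720612912}$ ($I = \left(-3159716\right) \frac{1}{341354} + 194309 \cdot \frac{1}{1715056} = - \frac{1579858}{170677} + \frac{194309}{1715056} = - \frac{2676380864855}{292720612912} \approx -9.1431$)
$\frac{1}{I + \frac{K}{R}} = \frac{1}{- \frac{2676380864855}{292720612912} + \frac{1}{290475 \cdot \frac{9491331}{8732119}}} = \frac{1}{- \frac{2676380864855}{292720612912} + \frac{1}{290475} \cdot \frac{8732119}{9491331}} = \frac{1}{- \frac{2676380864855}{292720612912} + \frac{8732119}{2756994372225}} = \frac{1}{- \frac{7378764426264687590131847}{807029082432636669169200}} = - \frac{807029082432636669169200}{7378764426264687590131847}$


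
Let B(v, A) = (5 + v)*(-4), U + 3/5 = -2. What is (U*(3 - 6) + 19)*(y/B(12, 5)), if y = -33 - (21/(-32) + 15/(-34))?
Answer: 232557/18496 ≈ 12.573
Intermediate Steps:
U = -13/5 (U = -⅗ - 2 = -13/5 ≈ -2.6000)
B(v, A) = -20 - 4*v
y = -17355/544 (y = -33 - (21*(-1/32) + 15*(-1/34)) = -33 - (-21/32 - 15/34) = -33 - 1*(-597/544) = -33 + 597/544 = -17355/544 ≈ -31.903)
(U*(3 - 6) + 19)*(y/B(12, 5)) = (-13*(3 - 6)/5 + 19)*(-17355/(544*(-20 - 4*12))) = (-13/5*(-3) + 19)*(-17355/(544*(-20 - 48))) = (39/5 + 19)*(-17355/544/(-68)) = 134*(-17355/544*(-1/68))/5 = (134/5)*(17355/36992) = 232557/18496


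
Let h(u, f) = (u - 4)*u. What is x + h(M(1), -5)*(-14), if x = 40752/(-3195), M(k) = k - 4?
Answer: -108898/355 ≈ -306.75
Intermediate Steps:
M(k) = -4 + k
x = -4528/355 (x = 40752*(-1/3195) = -4528/355 ≈ -12.755)
h(u, f) = u*(-4 + u) (h(u, f) = (-4 + u)*u = u*(-4 + u))
x + h(M(1), -5)*(-14) = -4528/355 + ((-4 + 1)*(-4 + (-4 + 1)))*(-14) = -4528/355 - 3*(-4 - 3)*(-14) = -4528/355 - 3*(-7)*(-14) = -4528/355 + 21*(-14) = -4528/355 - 294 = -108898/355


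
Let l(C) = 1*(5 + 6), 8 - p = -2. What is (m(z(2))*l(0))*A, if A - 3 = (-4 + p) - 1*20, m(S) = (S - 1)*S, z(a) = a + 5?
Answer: -5082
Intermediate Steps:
p = 10 (p = 8 - 1*(-2) = 8 + 2 = 10)
z(a) = 5 + a
l(C) = 11 (l(C) = 1*11 = 11)
m(S) = S*(-1 + S) (m(S) = (-1 + S)*S = S*(-1 + S))
A = -11 (A = 3 + ((-4 + 10) - 1*20) = 3 + (6 - 20) = 3 - 14 = -11)
(m(z(2))*l(0))*A = (((5 + 2)*(-1 + (5 + 2)))*11)*(-11) = ((7*(-1 + 7))*11)*(-11) = ((7*6)*11)*(-11) = (42*11)*(-11) = 462*(-11) = -5082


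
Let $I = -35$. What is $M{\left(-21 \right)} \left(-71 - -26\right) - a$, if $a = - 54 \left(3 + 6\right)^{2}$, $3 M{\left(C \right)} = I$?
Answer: $4899$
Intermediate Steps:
$M{\left(C \right)} = - \frac{35}{3}$ ($M{\left(C \right)} = \frac{1}{3} \left(-35\right) = - \frac{35}{3}$)
$a = -4374$ ($a = - 54 \cdot 9^{2} = \left(-54\right) 81 = -4374$)
$M{\left(-21 \right)} \left(-71 - -26\right) - a = - \frac{35 \left(-71 - -26\right)}{3} - -4374 = - \frac{35 \left(-71 + 26\right)}{3} + 4374 = \left(- \frac{35}{3}\right) \left(-45\right) + 4374 = 525 + 4374 = 4899$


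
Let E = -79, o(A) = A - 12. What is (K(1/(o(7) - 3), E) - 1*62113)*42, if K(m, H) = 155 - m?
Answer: -10408923/4 ≈ -2.6022e+6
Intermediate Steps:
o(A) = -12 + A
(K(1/(o(7) - 3), E) - 1*62113)*42 = ((155 - 1/((-12 + 7) - 3)) - 1*62113)*42 = ((155 - 1/(-5 - 3)) - 62113)*42 = ((155 - 1/(-8)) - 62113)*42 = ((155 - 1*(-⅛)) - 62113)*42 = ((155 + ⅛) - 62113)*42 = (1241/8 - 62113)*42 = -495663/8*42 = -10408923/4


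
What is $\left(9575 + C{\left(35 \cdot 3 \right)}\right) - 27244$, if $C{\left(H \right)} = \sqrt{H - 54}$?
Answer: $-17669 + \sqrt{51} \approx -17662.0$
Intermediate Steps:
$C{\left(H \right)} = \sqrt{-54 + H}$
$\left(9575 + C{\left(35 \cdot 3 \right)}\right) - 27244 = \left(9575 + \sqrt{-54 + 35 \cdot 3}\right) - 27244 = \left(9575 + \sqrt{-54 + 105}\right) - 27244 = \left(9575 + \sqrt{51}\right) - 27244 = -17669 + \sqrt{51}$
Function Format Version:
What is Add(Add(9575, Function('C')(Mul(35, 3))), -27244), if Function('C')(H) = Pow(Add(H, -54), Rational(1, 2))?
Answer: Add(-17669, Pow(51, Rational(1, 2))) ≈ -17662.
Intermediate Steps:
Function('C')(H) = Pow(Add(-54, H), Rational(1, 2))
Add(Add(9575, Function('C')(Mul(35, 3))), -27244) = Add(Add(9575, Pow(Add(-54, Mul(35, 3)), Rational(1, 2))), -27244) = Add(Add(9575, Pow(Add(-54, 105), Rational(1, 2))), -27244) = Add(Add(9575, Pow(51, Rational(1, 2))), -27244) = Add(-17669, Pow(51, Rational(1, 2)))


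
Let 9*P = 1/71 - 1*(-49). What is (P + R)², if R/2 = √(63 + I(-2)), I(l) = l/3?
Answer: 12657604/45369 + 4640*√561/639 ≈ 450.98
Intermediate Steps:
I(l) = l/3 (I(l) = l*(⅓) = l/3)
P = 1160/213 (P = (1/71 - 1*(-49))/9 = (1/71 + 49)/9 = (⅑)*(3480/71) = 1160/213 ≈ 5.4460)
R = 2*√561/3 (R = 2*√(63 + (⅓)*(-2)) = 2*√(63 - ⅔) = 2*√(187/3) = 2*(√561/3) = 2*√561/3 ≈ 15.790)
(P + R)² = (1160/213 + 2*√561/3)²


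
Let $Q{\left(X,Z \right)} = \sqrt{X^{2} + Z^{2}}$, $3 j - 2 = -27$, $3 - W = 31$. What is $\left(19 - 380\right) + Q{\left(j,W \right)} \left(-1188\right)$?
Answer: $-361 - 396 \sqrt{7681} \approx -35067.0$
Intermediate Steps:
$W = -28$ ($W = 3 - 31 = -28$)
$j = - \frac{25}{3}$ ($j = \frac{2}{3} + \frac{1}{3} \left(-27\right) = \frac{2}{3} - 9 = - \frac{25}{3} \approx -8.3333$)
$\left(19 - 380\right) + Q{\left(j,W \right)} \left(-1188\right) = \left(19 - 380\right) + \sqrt{\left(- \frac{25}{3}\right)^{2} + \left(-28\right)^{2}} \left(-1188\right) = \left(19 - 380\right) + \sqrt{\frac{625}{9} + 784} \left(-1188\right) = -361 + \sqrt{\frac{7681}{9}} \left(-1188\right) = -361 + \frac{\sqrt{7681}}{3} \left(-1188\right) = -361 - 396 \sqrt{7681}$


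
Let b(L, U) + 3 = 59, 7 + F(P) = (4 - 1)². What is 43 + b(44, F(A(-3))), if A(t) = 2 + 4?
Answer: 99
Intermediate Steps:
A(t) = 6
F(P) = 2 (F(P) = -7 + (4 - 1)² = -7 + 3² = -7 + 9 = 2)
b(L, U) = 56 (b(L, U) = -3 + 59 = 56)
43 + b(44, F(A(-3))) = 43 + 56 = 99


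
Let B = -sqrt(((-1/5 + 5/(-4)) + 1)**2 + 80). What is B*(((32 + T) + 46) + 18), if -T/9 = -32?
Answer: -96*sqrt(32081)/5 ≈ -3438.9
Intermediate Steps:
T = 288 (T = -9*(-32) = 288)
B = -sqrt(32081)/20 (B = -sqrt(((-1*1/5 + 5*(-1/4)) + 1)**2 + 80) = -sqrt(((-1/5 - 5/4) + 1)**2 + 80) = -sqrt((-29/20 + 1)**2 + 80) = -sqrt((-9/20)**2 + 80) = -sqrt(81/400 + 80) = -sqrt(32081/400) = -sqrt(32081)/20 ≈ -8.9556)
B*(((32 + T) + 46) + 18) = (-sqrt(32081)/20)*(((32 + 288) + 46) + 18) = (-sqrt(32081)/20)*((320 + 46) + 18) = (-sqrt(32081)/20)*(366 + 18) = -sqrt(32081)/20*384 = -96*sqrt(32081)/5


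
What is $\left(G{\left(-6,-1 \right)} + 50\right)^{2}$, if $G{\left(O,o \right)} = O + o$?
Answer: $1849$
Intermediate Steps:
$\left(G{\left(-6,-1 \right)} + 50\right)^{2} = \left(\left(-6 - 1\right) + 50\right)^{2} = \left(-7 + 50\right)^{2} = 43^{2} = 1849$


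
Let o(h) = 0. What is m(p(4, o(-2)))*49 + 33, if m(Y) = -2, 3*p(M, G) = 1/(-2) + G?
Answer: -65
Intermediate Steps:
p(M, G) = -⅙ + G/3 (p(M, G) = (1/(-2) + G)/3 = (-½ + G)/3 = -⅙ + G/3)
m(p(4, o(-2)))*49 + 33 = -2*49 + 33 = -98 + 33 = -65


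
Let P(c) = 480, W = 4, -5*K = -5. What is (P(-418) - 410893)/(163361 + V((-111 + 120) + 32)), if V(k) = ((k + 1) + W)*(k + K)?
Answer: -410413/165293 ≈ -2.4829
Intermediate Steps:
K = 1 (K = -⅕*(-5) = 1)
V(k) = (1 + k)*(5 + k) (V(k) = ((k + 1) + 4)*(k + 1) = ((1 + k) + 4)*(1 + k) = (5 + k)*(1 + k) = (1 + k)*(5 + k))
(P(-418) - 410893)/(163361 + V((-111 + 120) + 32)) = (480 - 410893)/(163361 + (5 + ((-111 + 120) + 32)² + 6*((-111 + 120) + 32))) = -410413/(163361 + (5 + (9 + 32)² + 6*(9 + 32))) = -410413/(163361 + (5 + 41² + 6*41)) = -410413/(163361 + (5 + 1681 + 246)) = -410413/(163361 + 1932) = -410413/165293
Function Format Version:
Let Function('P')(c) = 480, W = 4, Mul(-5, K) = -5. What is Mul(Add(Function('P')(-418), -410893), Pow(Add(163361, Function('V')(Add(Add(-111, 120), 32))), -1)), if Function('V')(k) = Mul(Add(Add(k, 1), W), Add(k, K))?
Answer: Rational(-410413, 165293) ≈ -2.4829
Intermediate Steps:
K = 1 (K = Mul(Rational(-1, 5), -5) = 1)
Function('V')(k) = Mul(Add(1, k), Add(5, k)) (Function('V')(k) = Mul(Add(Add(k, 1), 4), Add(k, 1)) = Mul(Add(Add(1, k), 4), Add(1, k)) = Mul(Add(5, k), Add(1, k)) = Mul(Add(1, k), Add(5, k)))
Mul(Add(Function('P')(-418), -410893), Pow(Add(163361, Function('V')(Add(Add(-111, 120), 32))), -1)) = Mul(Add(480, -410893), Pow(Add(163361, Add(5, Pow(Add(Add(-111, 120), 32), 2), Mul(6, Add(Add(-111, 120), 32)))), -1)) = Mul(-410413, Pow(Add(163361, Add(5, Pow(Add(9, 32), 2), Mul(6, Add(9, 32)))), -1)) = Mul(-410413, Pow(Add(163361, Add(5, Pow(41, 2), Mul(6, 41))), -1)) = Mul(-410413, Pow(Add(163361, Add(5, 1681, 246)), -1)) = Mul(-410413, Pow(Add(163361, 1932), -1)) = Mul(-410413, Pow(165293, -1)) = Mul(-410413, Rational(1, 165293)) = Rational(-410413, 165293)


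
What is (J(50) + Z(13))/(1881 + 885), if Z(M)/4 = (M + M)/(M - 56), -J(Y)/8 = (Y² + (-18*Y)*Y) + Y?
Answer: 7301348/59469 ≈ 122.78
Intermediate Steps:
J(Y) = -8*Y + 136*Y² (J(Y) = -8*((Y² + (-18*Y)*Y) + Y) = -8*((Y² - 18*Y²) + Y) = -8*(-17*Y² + Y) = -8*(Y - 17*Y²) = -8*Y + 136*Y²)
Z(M) = 8*M/(-56 + M) (Z(M) = 4*((M + M)/(M - 56)) = 4*((2*M)/(-56 + M)) = 4*(2*M/(-56 + M)) = 8*M/(-56 + M))
(J(50) + Z(13))/(1881 + 885) = (8*50*(-1 + 17*50) + 8*13/(-56 + 13))/(1881 + 885) = (8*50*(-1 + 850) + 8*13/(-43))/2766 = (8*50*849 + 8*13*(-1/43))*(1/2766) = (339600 - 104/43)*(1/2766) = (14602696/43)*(1/2766) = 7301348/59469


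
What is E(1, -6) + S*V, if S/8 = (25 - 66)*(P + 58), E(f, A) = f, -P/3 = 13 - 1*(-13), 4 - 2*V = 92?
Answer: -288639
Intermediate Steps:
V = -44 (V = 2 - ½*92 = 2 - 46 = -44)
P = -78 (P = -3*(13 - 1*(-13)) = -3*(13 + 13) = -3*26 = -78)
S = 6560 (S = 8*((25 - 66)*(-78 + 58)) = 8*(-41*(-20)) = 8*820 = 6560)
E(1, -6) + S*V = 1 + 6560*(-44) = 1 - 288640 = -288639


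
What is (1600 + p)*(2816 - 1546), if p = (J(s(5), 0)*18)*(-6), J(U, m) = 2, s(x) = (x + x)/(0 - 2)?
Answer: 1757680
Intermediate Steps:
s(x) = -x (s(x) = (2*x)/(-2) = (2*x)*(-½) = -x)
p = -216 (p = (2*18)*(-6) = 36*(-6) = -216)
(1600 + p)*(2816 - 1546) = (1600 - 216)*(2816 - 1546) = 1384*1270 = 1757680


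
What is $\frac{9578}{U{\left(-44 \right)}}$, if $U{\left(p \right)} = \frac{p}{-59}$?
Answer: $\frac{282551}{22} \approx 12843.0$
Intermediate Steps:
$U{\left(p \right)} = - \frac{p}{59}$ ($U{\left(p \right)} = p \left(- \frac{1}{59}\right) = - \frac{p}{59}$)
$\frac{9578}{U{\left(-44 \right)}} = \frac{9578}{\left(- \frac{1}{59}\right) \left(-44\right)} = \frac{9578}{\frac{44}{59}} = 9578 \cdot \frac{59}{44} = \frac{282551}{22}$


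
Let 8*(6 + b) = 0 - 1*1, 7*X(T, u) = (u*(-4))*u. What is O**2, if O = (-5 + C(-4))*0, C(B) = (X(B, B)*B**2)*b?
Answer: 0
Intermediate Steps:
X(T, u) = -4*u**2/7 (X(T, u) = ((u*(-4))*u)/7 = ((-4*u)*u)/7 = (-4*u**2)/7 = -4*u**2/7)
b = -49/8 (b = -6 + (0 - 1*1)/8 = -6 + (0 - 1)/8 = -6 + (1/8)*(-1) = -6 - 1/8 = -49/8 ≈ -6.1250)
C(B) = 7*B**4/2 (C(B) = ((-4*B**2/7)*B**2)*(-49/8) = -4*B**4/7*(-49/8) = 7*B**4/2)
O = 0 (O = (-5 + (7/2)*(-4)**4)*0 = (-5 + (7/2)*256)*0 = (-5 + 896)*0 = 891*0 = 0)
O**2 = 0**2 = 0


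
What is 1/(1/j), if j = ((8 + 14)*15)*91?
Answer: 30030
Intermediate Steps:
j = 30030 (j = (22*15)*91 = 330*91 = 30030)
1/(1/j) = 1/(1/30030) = 30030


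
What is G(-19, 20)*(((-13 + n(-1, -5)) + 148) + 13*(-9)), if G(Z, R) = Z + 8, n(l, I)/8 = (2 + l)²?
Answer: -286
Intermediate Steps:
n(l, I) = 8*(2 + l)²
G(Z, R) = 8 + Z
G(-19, 20)*(((-13 + n(-1, -5)) + 148) + 13*(-9)) = (8 - 19)*(((-13 + 8*(2 - 1)²) + 148) + 13*(-9)) = -11*(((-13 + 8*1²) + 148) - 117) = -11*(((-13 + 8*1) + 148) - 117) = -11*(((-13 + 8) + 148) - 117) = -11*((-5 + 148) - 117) = -11*(143 - 117) = -11*26 = -286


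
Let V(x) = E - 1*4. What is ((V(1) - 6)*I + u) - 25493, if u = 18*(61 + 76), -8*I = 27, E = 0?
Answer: -91973/4 ≈ -22993.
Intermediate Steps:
V(x) = -4 (V(x) = 0 - 1*4 = 0 - 4 = -4)
I = -27/8 (I = -⅛*27 = -27/8 ≈ -3.3750)
u = 2466 (u = 18*137 = 2466)
((V(1) - 6)*I + u) - 25493 = ((-4 - 6)*(-27/8) + 2466) - 25493 = (-10*(-27/8) + 2466) - 25493 = (135/4 + 2466) - 25493 = 9999/4 - 25493 = -91973/4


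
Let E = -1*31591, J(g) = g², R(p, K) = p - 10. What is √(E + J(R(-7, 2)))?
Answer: 3*I*√3478 ≈ 176.92*I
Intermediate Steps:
R(p, K) = -10 + p
E = -31591
√(E + J(R(-7, 2))) = √(-31591 + (-10 - 7)²) = √(-31591 + (-17)²) = √(-31591 + 289) = √(-31302) = 3*I*√3478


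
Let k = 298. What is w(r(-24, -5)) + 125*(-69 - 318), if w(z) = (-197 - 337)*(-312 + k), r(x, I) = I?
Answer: -40899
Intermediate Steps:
w(z) = 7476 (w(z) = (-197 - 337)*(-312 + 298) = -534*(-14) = 7476)
w(r(-24, -5)) + 125*(-69 - 318) = 7476 + 125*(-69 - 318) = 7476 + 125*(-387) = 7476 - 48375 = -40899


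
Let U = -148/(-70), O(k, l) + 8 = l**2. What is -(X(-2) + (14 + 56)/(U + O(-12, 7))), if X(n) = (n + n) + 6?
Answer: -5468/1509 ≈ -3.6236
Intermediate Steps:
O(k, l) = -8 + l**2
U = 74/35 (U = -148*(-1/70) = 74/35 ≈ 2.1143)
X(n) = 6 + 2*n (X(n) = 2*n + 6 = 6 + 2*n)
-(X(-2) + (14 + 56)/(U + O(-12, 7))) = -((6 + 2*(-2)) + (14 + 56)/(74/35 + (-8 + 7**2))) = -((6 - 4) + 70/(74/35 + (-8 + 49))) = -(2 + 70/(74/35 + 41)) = -(2 + 70/(1509/35)) = -(2 + (35/1509)*70) = -(2 + 2450/1509) = -1*5468/1509 = -5468/1509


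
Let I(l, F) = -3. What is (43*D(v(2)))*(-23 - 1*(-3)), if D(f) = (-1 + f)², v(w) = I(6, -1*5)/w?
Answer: -5375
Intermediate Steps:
v(w) = -3/w
(43*D(v(2)))*(-23 - 1*(-3)) = (43*(-1 - 3/2)²)*(-23 - 1*(-3)) = (43*(-1 - 3*½)²)*(-23 + 3) = (43*(-1 - 3/2)²)*(-20) = (43*(-5/2)²)*(-20) = (43*(25/4))*(-20) = (1075/4)*(-20) = -5375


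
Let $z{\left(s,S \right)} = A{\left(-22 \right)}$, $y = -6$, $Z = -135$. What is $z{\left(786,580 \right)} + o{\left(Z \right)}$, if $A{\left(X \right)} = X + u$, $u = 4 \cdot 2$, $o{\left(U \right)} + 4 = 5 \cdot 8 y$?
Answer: $-258$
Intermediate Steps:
$o{\left(U \right)} = -244$ ($o{\left(U \right)} = -4 + 5 \cdot 8 \left(-6\right) = -4 + 40 \left(-6\right) = -4 - 240 = -244$)
$u = 8$
$A{\left(X \right)} = 8 + X$ ($A{\left(X \right)} = X + 8 = 8 + X$)
$z{\left(s,S \right)} = -14$ ($z{\left(s,S \right)} = 8 - 22 = -14$)
$z{\left(786,580 \right)} + o{\left(Z \right)} = -14 - 244 = -258$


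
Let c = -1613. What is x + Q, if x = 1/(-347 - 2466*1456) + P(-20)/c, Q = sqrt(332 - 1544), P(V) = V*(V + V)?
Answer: -3276584013/6606409264 + 2*I*sqrt(303) ≈ -0.49597 + 34.814*I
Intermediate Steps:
P(V) = 2*V**2 (P(V) = V*(2*V) = 2*V**2)
Q = 2*I*sqrt(303) (Q = sqrt(-1212) = 2*I*sqrt(303) ≈ 34.814*I)
x = -3276584013/6606409264 (x = 1/(-347 - 2466*1456) + (2*(-20)**2)/(-1613) = (1/1456)/(-2813) + (2*400)*(-1/1613) = -1/2813*1/1456 + 800*(-1/1613) = -1/4095728 - 800/1613 = -3276584013/6606409264 ≈ -0.49597)
x + Q = -3276584013/6606409264 + 2*I*sqrt(303)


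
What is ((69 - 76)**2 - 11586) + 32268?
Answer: 20731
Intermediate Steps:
((69 - 76)**2 - 11586) + 32268 = ((-7)**2 - 11586) + 32268 = (49 - 11586) + 32268 = -11537 + 32268 = 20731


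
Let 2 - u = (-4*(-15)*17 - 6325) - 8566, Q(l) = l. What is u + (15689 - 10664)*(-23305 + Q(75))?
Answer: -116716877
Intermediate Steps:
u = 13873 (u = 2 - ((-4*(-15)*17 - 6325) - 8566) = 2 - ((60*17 - 6325) - 8566) = 2 - ((1020 - 6325) - 8566) = 2 - (-5305 - 8566) = 2 - 1*(-13871) = 2 + 13871 = 13873)
u + (15689 - 10664)*(-23305 + Q(75)) = 13873 + (15689 - 10664)*(-23305 + 75) = 13873 + 5025*(-23230) = 13873 - 116730750 = -116716877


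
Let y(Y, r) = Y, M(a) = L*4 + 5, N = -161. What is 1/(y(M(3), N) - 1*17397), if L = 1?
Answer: -1/17388 ≈ -5.7511e-5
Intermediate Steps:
M(a) = 9 (M(a) = 1*4 + 5 = 4 + 5 = 9)
1/(y(M(3), N) - 1*17397) = 1/(9 - 1*17397) = 1/(9 - 17397) = 1/(-17388) = -1/17388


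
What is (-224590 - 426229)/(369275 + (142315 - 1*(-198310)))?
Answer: -650819/709900 ≈ -0.91678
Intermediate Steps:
(-224590 - 426229)/(369275 + (142315 - 1*(-198310))) = -650819/(369275 + (142315 + 198310)) = -650819/(369275 + 340625) = -650819/709900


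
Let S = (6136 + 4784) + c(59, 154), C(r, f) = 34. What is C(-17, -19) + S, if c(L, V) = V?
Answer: 11108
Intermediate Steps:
S = 11074 (S = (6136 + 4784) + 154 = 10920 + 154 = 11074)
C(-17, -19) + S = 34 + 11074 = 11108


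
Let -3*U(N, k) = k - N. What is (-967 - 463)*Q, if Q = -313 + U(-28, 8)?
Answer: 464750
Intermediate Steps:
U(N, k) = -k/3 + N/3 (U(N, k) = -(k - N)/3 = -k/3 + N/3)
Q = -325 (Q = -313 + (-⅓*8 + (⅓)*(-28)) = -313 + (-8/3 - 28/3) = -313 - 12 = -325)
(-967 - 463)*Q = (-967 - 463)*(-325) = -1430*(-325) = 464750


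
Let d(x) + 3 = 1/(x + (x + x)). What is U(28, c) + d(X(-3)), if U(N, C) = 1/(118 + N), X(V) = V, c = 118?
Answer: -4079/1314 ≈ -3.1043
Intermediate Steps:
d(x) = -3 + 1/(3*x) (d(x) = -3 + 1/(x + (x + x)) = -3 + 1/(x + 2*x) = -3 + 1/(3*x))
U(28, c) + d(X(-3)) = 1/(118 + 28) + (-3 + (⅓)/(-3)) = 1/146 + (-3 + (⅓)*(-⅓)) = 1/146 + (-3 - ⅑) = 1/146 - 28/9 = -4079/1314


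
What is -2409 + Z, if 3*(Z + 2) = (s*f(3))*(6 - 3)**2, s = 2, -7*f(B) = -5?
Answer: -16847/7 ≈ -2406.7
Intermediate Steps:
f(B) = 5/7 (f(B) = -1/7*(-5) = 5/7)
Z = 16/7 (Z = -2 + ((2*(5/7))*(6 - 3)**2)/3 = -2 + ((10/7)*3**2)/3 = -2 + ((10/7)*9)/3 = -2 + (1/3)*(90/7) = -2 + 30/7 = 16/7 ≈ 2.2857)
-2409 + Z = -2409 + 16/7 = -16847/7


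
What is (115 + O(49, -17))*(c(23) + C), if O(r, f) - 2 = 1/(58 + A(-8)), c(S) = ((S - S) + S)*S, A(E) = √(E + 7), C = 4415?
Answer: 1946764272/3365 - 4944*I/3365 ≈ 5.7853e+5 - 1.4692*I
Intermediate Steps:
A(E) = √(7 + E)
c(S) = S² (c(S) = (0 + S)*S = S*S = S²)
O(r, f) = 2 + (58 - I)/3365 (O(r, f) = 2 + 1/(58 + √(7 - 8)) = 2 + 1/(58 + √(-1)) = 2 + 1/(58 + I) = 2 + (58 - I)/3365)
(115 + O(49, -17))*(c(23) + C) = (115 + (6788/3365 - I/3365))*(23² + 4415) = (393763/3365 - I/3365)*(529 + 4415) = (393763/3365 - I/3365)*4944 = 1946764272/3365 - 4944*I/3365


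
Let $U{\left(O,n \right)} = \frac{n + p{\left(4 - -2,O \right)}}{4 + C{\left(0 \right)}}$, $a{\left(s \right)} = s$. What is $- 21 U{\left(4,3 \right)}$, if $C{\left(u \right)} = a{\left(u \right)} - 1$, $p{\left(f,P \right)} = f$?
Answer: $-63$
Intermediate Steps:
$C{\left(u \right)} = -1 + u$ ($C{\left(u \right)} = u - 1 = -1 + u$)
$U{\left(O,n \right)} = 2 + \frac{n}{3}$ ($U{\left(O,n \right)} = \frac{n + \left(4 - -2\right)}{4 + \left(-1 + 0\right)} = \frac{n + \left(4 + 2\right)}{4 - 1} = \frac{n + 6}{3} = \left(6 + n\right) \frac{1}{3} = 2 + \frac{n}{3}$)
$- 21 U{\left(4,3 \right)} = - 21 \left(2 + \frac{1}{3} \cdot 3\right) = - 21 \left(2 + 1\right) = \left(-21\right) 3 = -63$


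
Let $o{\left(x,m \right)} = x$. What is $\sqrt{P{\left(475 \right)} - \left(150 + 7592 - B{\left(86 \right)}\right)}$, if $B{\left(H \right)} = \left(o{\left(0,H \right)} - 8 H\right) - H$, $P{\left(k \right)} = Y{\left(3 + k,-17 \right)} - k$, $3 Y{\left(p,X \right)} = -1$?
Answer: $\frac{i \sqrt{80922}}{3} \approx 94.823 i$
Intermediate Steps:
$Y{\left(p,X \right)} = - \frac{1}{3}$ ($Y{\left(p,X \right)} = \frac{1}{3} \left(-1\right) = - \frac{1}{3}$)
$P{\left(k \right)} = - \frac{1}{3} - k$
$B{\left(H \right)} = - 9 H$ ($B{\left(H \right)} = \left(0 - 8 H\right) - H = - 8 H - H = - 9 H$)
$\sqrt{P{\left(475 \right)} - \left(150 + 7592 - B{\left(86 \right)}\right)} = \sqrt{\left(- \frac{1}{3} - 475\right) - \left(924 + 7592\right)} = \sqrt{\left(- \frac{1}{3} - 475\right) - 8516} = \sqrt{- \frac{1426}{3} - 8516} = \sqrt{- \frac{26974}{3}} = \frac{i \sqrt{80922}}{3}$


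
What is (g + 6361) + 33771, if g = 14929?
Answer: 55061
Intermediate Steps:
(g + 6361) + 33771 = (14929 + 6361) + 33771 = 21290 + 33771 = 55061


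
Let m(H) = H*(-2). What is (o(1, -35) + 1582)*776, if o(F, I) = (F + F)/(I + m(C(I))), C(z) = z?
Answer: 42968672/35 ≈ 1.2277e+6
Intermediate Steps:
m(H) = -2*H
o(F, I) = -2*F/I (o(F, I) = (F + F)/(I - 2*I) = (2*F)/((-I)) = (2*F)*(-1/I) = -2*F/I)
(o(1, -35) + 1582)*776 = (-2*1/(-35) + 1582)*776 = (-2*1*(-1/35) + 1582)*776 = (2/35 + 1582)*776 = (55372/35)*776 = 42968672/35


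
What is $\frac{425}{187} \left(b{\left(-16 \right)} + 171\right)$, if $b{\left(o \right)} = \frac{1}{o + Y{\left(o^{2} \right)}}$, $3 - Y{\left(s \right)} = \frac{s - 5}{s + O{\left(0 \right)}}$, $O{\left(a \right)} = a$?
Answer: $\frac{15293825}{39369} \approx 388.47$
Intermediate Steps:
$Y{\left(s \right)} = 3 - \frac{-5 + s}{s}$ ($Y{\left(s \right)} = 3 - \frac{s - 5}{s + 0} = 3 - \frac{-5 + s}{s}$)
$b{\left(o \right)} = \frac{1}{2 + o + \frac{5}{o^{2}}}$ ($b{\left(o \right)} = \frac{1}{o + \left(2 + \frac{5}{o^{2}}\right)} = \frac{1}{2 + o + \frac{5}{o^{2}}}$)
$\frac{425}{187} \left(b{\left(-16 \right)} + 171\right) = \frac{425}{187} \left(\frac{\left(-16\right)^{2}}{5 + \left(-16\right)^{3} + 2 \left(-16\right)^{2}} + 171\right) = 425 \cdot \frac{1}{187} \left(\frac{256}{5 - 4096 + 2 \cdot 256} + 171\right) = \frac{25 \left(\frac{256}{5 - 4096 + 512} + 171\right)}{11} = \frac{25 \left(\frac{256}{-3579} + 171\right)}{11} = \frac{25 \left(256 \left(- \frac{1}{3579}\right) + 171\right)}{11} = \frac{25 \left(- \frac{256}{3579} + 171\right)}{11} = \frac{25}{11} \cdot \frac{611753}{3579} = \frac{15293825}{39369}$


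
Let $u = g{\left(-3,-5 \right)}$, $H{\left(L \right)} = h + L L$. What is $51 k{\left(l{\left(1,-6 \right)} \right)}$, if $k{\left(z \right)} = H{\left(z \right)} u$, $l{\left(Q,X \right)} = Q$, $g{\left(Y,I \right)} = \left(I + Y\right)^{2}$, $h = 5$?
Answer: $19584$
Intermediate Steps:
$H{\left(L \right)} = 5 + L^{2}$ ($H{\left(L \right)} = 5 + L L = 5 + L^{2}$)
$u = 64$ ($u = \left(-5 - 3\right)^{2} = \left(-8\right)^{2} = 64$)
$k{\left(z \right)} = 320 + 64 z^{2}$ ($k{\left(z \right)} = \left(5 + z^{2}\right) 64 = 320 + 64 z^{2}$)
$51 k{\left(l{\left(1,-6 \right)} \right)} = 51 \left(320 + 64 \cdot 1^{2}\right) = 51 \left(320 + 64 \cdot 1\right) = 51 \left(320 + 64\right) = 51 \cdot 384 = 19584$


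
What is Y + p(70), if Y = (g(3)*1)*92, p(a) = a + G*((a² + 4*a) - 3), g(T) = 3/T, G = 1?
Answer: 5339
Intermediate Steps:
p(a) = -3 + a² + 5*a (p(a) = a + 1*((a² + 4*a) - 3) = a + 1*(-3 + a² + 4*a) = a + (-3 + a² + 4*a) = -3 + a² + 5*a)
Y = 92 (Y = ((3/3)*1)*92 = ((3*(⅓))*1)*92 = (1*1)*92 = 1*92 = 92)
Y + p(70) = 92 + (-3 + 70² + 5*70) = 92 + (-3 + 4900 + 350) = 92 + 5247 = 5339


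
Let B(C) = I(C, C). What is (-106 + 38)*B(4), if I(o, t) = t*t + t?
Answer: -1360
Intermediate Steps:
I(o, t) = t + t**2 (I(o, t) = t**2 + t = t + t**2)
B(C) = C*(1 + C)
(-106 + 38)*B(4) = (-106 + 38)*(4*(1 + 4)) = -272*5 = -68*20 = -1360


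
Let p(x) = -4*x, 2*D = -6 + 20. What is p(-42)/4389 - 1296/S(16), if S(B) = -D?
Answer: 270920/1463 ≈ 185.18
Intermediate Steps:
D = 7 (D = (-6 + 20)/2 = (½)*14 = 7)
S(B) = -7 (S(B) = -1*7 = -7)
p(-42)/4389 - 1296/S(16) = -4*(-42)/4389 - 1296/(-7) = 168*(1/4389) - 1296*(-⅐) = 8/209 + 1296/7 = 270920/1463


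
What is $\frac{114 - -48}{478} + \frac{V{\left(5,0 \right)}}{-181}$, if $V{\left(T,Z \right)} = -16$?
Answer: $\frac{18485}{43259} \approx 0.42731$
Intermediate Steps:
$\frac{114 - -48}{478} + \frac{V{\left(5,0 \right)}}{-181} = \frac{114 - -48}{478} - \frac{16}{-181} = \left(114 + 48\right) \frac{1}{478} - - \frac{16}{181} = 162 \cdot \frac{1}{478} + \frac{16}{181} = \frac{81}{239} + \frac{16}{181} = \frac{18485}{43259}$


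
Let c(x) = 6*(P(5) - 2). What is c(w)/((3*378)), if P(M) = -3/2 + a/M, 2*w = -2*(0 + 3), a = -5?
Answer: -1/42 ≈ -0.023810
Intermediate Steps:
w = -3 (w = (-2*(0 + 3))/2 = (-2*3)/2 = (½)*(-6) = -3)
P(M) = -3/2 - 5/M
c(x) = -27 (c(x) = 6*((-3/2 - 5/5) - 2) = 6*((-3/2 - 5*⅕) - 2) = 6*((-3/2 - 1) - 2) = 6*(-5/2 - 2) = 6*(-9/2) = -27)
c(w)/((3*378)) = -27/(3*378) = -27/1134 = -27*1/1134 = -1/42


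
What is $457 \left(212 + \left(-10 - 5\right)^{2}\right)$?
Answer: $199709$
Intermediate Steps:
$457 \left(212 + \left(-10 - 5\right)^{2}\right) = 457 \left(212 + \left(-15\right)^{2}\right) = 457 \left(212 + 225\right) = 457 \cdot 437 = 199709$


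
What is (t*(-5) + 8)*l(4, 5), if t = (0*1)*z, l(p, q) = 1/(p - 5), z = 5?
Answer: -8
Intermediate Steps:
l(p, q) = 1/(-5 + p)
t = 0 (t = (0*1)*5 = 0*5 = 0)
(t*(-5) + 8)*l(4, 5) = (0*(-5) + 8)/(-5 + 4) = (0 + 8)/(-1) = 8*(-1) = -8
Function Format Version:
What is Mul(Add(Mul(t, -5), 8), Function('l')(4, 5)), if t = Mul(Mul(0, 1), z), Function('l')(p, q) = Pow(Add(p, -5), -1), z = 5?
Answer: -8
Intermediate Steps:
Function('l')(p, q) = Pow(Add(-5, p), -1)
t = 0 (t = Mul(Mul(0, 1), 5) = Mul(0, 5) = 0)
Mul(Add(Mul(t, -5), 8), Function('l')(4, 5)) = Mul(Add(Mul(0, -5), 8), Pow(Add(-5, 4), -1)) = Mul(Add(0, 8), Pow(-1, -1)) = Mul(8, -1) = -8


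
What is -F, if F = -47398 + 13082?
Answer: 34316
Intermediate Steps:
F = -34316
-F = -1*(-34316) = 34316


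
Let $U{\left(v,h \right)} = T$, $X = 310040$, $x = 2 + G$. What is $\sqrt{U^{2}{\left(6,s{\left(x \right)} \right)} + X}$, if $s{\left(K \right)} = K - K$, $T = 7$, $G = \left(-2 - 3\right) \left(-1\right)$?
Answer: $\sqrt{310089} \approx 556.86$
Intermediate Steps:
$G = 5$ ($G = \left(-5\right) \left(-1\right) = 5$)
$x = 7$ ($x = 2 + 5 = 7$)
$s{\left(K \right)} = 0$
$U{\left(v,h \right)} = 7$
$\sqrt{U^{2}{\left(6,s{\left(x \right)} \right)} + X} = \sqrt{7^{2} + 310040} = \sqrt{49 + 310040} = \sqrt{310089}$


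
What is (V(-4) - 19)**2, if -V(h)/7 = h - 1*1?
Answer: 256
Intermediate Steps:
V(h) = 7 - 7*h (V(h) = -7*(h - 1*1) = -7*(h - 1) = -7*(-1 + h) = 7 - 7*h)
(V(-4) - 19)**2 = ((7 - 7*(-4)) - 19)**2 = ((7 + 28) - 19)**2 = (35 - 19)**2 = 16**2 = 256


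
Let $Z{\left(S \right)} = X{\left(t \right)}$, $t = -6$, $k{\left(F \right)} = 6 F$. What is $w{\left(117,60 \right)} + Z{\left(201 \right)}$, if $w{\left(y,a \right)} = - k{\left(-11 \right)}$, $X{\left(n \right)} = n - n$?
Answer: $66$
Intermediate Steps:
$X{\left(n \right)} = 0$
$Z{\left(S \right)} = 0$
$w{\left(y,a \right)} = 66$ ($w{\left(y,a \right)} = - 6 \left(-11\right) = \left(-1\right) \left(-66\right) = 66$)
$w{\left(117,60 \right)} + Z{\left(201 \right)} = 66 + 0 = 66$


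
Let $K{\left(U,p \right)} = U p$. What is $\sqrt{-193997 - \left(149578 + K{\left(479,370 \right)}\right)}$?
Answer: $i \sqrt{520805} \approx 721.67 i$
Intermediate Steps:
$\sqrt{-193997 - \left(149578 + K{\left(479,370 \right)}\right)} = \sqrt{-193997 - \left(149578 + 479 \cdot 370\right)} = \sqrt{-193997 - 326808} = \sqrt{-520805} = i \sqrt{520805}$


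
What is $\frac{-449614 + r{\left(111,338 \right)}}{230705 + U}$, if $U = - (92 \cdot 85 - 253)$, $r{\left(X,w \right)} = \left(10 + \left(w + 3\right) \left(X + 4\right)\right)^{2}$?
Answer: $\frac{1538151011}{223138} \approx 6893.3$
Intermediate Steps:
$r{\left(X,w \right)} = \left(10 + \left(3 + w\right) \left(4 + X\right)\right)^{2}$
$U = -7567$ ($U = - (7820 - 253) = \left(-1\right) 7567 = -7567$)
$\frac{-449614 + r{\left(111,338 \right)}}{230705 + U} = \frac{-449614 + \left(22 + 3 \cdot 111 + 4 \cdot 338 + 111 \cdot 338\right)^{2}}{230705 - 7567} = \frac{-449614 + \left(22 + 333 + 1352 + 37518\right)^{2}}{223138} = \left(-449614 + 39225^{2}\right) \frac{1}{223138} = \left(-449614 + 1538600625\right) \frac{1}{223138} = 1538151011 \cdot \frac{1}{223138} = \frac{1538151011}{223138}$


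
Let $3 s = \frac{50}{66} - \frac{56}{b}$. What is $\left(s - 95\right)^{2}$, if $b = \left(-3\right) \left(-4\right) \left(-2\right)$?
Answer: $\frac{9616201}{1089} \approx 8830.3$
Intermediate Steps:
$b = -24$ ($b = 12 \left(-2\right) = -24$)
$s = \frac{34}{33}$ ($s = \frac{\frac{50}{66} - \frac{56}{-24}}{3} = \frac{50 \cdot \frac{1}{66} - - \frac{7}{3}}{3} = \frac{\frac{25}{33} + \frac{7}{3}}{3} = \frac{1}{3} \cdot \frac{34}{11} = \frac{34}{33} \approx 1.0303$)
$\left(s - 95\right)^{2} = \left(\frac{34}{33} - 95\right)^{2} = \left(- \frac{3101}{33}\right)^{2} = \frac{9616201}{1089}$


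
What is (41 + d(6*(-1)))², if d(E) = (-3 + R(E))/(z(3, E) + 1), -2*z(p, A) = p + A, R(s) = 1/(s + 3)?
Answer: 14161/9 ≈ 1573.4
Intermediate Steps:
R(s) = 1/(3 + s)
z(p, A) = -A/2 - p/2 (z(p, A) = -(p + A)/2 = -(A + p)/2 = -A/2 - p/2)
d(E) = (-3 + 1/(3 + E))/(-½ - E/2) (d(E) = (-3 + 1/(3 + E))/((-E/2 - ½*3) + 1) = (-3 + 1/(3 + E))/((-E/2 - 3/2) + 1) = (-3 + 1/(3 + E))/((-3/2 - E/2) + 1) = (-3 + 1/(3 + E))/(-½ - E/2))
(41 + d(6*(-1)))² = (41 + 2*(8 + 3*(6*(-1)))/((1 + 6*(-1))*(3 + 6*(-1))))² = (41 + 2*(8 + 3*(-6))/((1 - 6)*(3 - 6)))² = (41 + 2*(8 - 18)/(-5*(-3)))² = (41 + 2*(-⅕)*(-⅓)*(-10))² = (41 - 4/3)² = (119/3)² = 14161/9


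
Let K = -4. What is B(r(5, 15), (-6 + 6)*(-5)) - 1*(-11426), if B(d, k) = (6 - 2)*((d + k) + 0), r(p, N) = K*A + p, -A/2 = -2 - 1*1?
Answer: 11350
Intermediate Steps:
A = 6 (A = -2*(-2 - 1*1) = -2*(-2 - 1) = -2*(-3) = 6)
r(p, N) = -24 + p (r(p, N) = -4*6 + p = -24 + p)
B(d, k) = 4*d + 4*k (B(d, k) = 4*(d + k) = 4*d + 4*k)
B(r(5, 15), (-6 + 6)*(-5)) - 1*(-11426) = (4*(-24 + 5) + 4*((-6 + 6)*(-5))) - 1*(-11426) = (4*(-19) + 4*(0*(-5))) + 11426 = (-76 + 4*0) + 11426 = (-76 + 0) + 11426 = -76 + 11426 = 11350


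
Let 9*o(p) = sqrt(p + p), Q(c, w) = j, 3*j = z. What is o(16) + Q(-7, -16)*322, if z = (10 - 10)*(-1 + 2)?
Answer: 4*sqrt(2)/9 ≈ 0.62854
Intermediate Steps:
z = 0 (z = 0*1 = 0)
j = 0 (j = (1/3)*0 = 0)
Q(c, w) = 0
o(p) = sqrt(2)*sqrt(p)/9 (o(p) = sqrt(p + p)/9 = sqrt(2*p)/9 = (sqrt(2)*sqrt(p))/9 = sqrt(2)*sqrt(p)/9)
o(16) + Q(-7, -16)*322 = sqrt(2)*sqrt(16)/9 + 0*322 = (1/9)*sqrt(2)*4 + 0 = 4*sqrt(2)/9 + 0 = 4*sqrt(2)/9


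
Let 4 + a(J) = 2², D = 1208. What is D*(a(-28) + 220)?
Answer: 265760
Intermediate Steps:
a(J) = 0 (a(J) = -4 + 2² = -4 + 4 = 0)
D*(a(-28) + 220) = 1208*(0 + 220) = 1208*220 = 265760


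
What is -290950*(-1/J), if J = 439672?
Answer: 145475/219836 ≈ 0.66174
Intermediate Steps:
-290950*(-1/J) = -290950/((-1*439672)) = -290950/(-439672) = -290950*(-1/439672) = 145475/219836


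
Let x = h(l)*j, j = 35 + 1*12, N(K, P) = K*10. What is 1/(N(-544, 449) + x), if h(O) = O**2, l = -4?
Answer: -1/4688 ≈ -0.00021331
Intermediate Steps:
N(K, P) = 10*K
j = 47 (j = 35 + 12 = 47)
x = 752 (x = (-4)**2*47 = 16*47 = 752)
1/(N(-544, 449) + x) = 1/(10*(-544) + 752) = 1/(-5440 + 752) = 1/(-4688) = -1/4688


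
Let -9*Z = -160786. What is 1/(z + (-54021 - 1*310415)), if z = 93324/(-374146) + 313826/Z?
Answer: -15039359689/5480623651247729 ≈ -2.7441e-6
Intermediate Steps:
Z = 160786/9 (Z = -⅑*(-160786) = 160786/9 ≈ 17865.)
z = 260436372675/15039359689 (z = 93324/(-374146) + 313826/(160786/9) = 93324*(-1/374146) + 313826*(9/160786) = -46662/187073 + 1412217/80393 = 260436372675/15039359689 ≈ 17.317)
1/(z + (-54021 - 1*310415)) = 1/(260436372675/15039359689 + (-54021 - 1*310415)) = 1/(260436372675/15039359689 + (-54021 - 310415)) = 1/(260436372675/15039359689 - 364436) = 1/(-5480623651247729/15039359689) = -15039359689/5480623651247729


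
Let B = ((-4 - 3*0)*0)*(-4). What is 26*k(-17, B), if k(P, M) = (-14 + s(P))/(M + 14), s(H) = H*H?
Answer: 3575/7 ≈ 510.71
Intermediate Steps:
s(H) = H²
B = 0 (B = ((-4 + 0)*0)*(-4) = -4*0*(-4) = 0*(-4) = 0)
k(P, M) = (-14 + P²)/(14 + M) (k(P, M) = (-14 + P²)/(M + 14) = (-14 + P²)/(14 + M))
26*k(-17, B) = 26*((-14 + (-17)²)/(14 + 0)) = 26*((-14 + 289)/14) = 26*((1/14)*275) = 26*(275/14) = 3575/7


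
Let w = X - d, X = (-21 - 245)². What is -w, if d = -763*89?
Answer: -138663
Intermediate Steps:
d = -67907
X = 70756 (X = (-266)² = 70756)
w = 138663 (w = 70756 - 1*(-67907) = 70756 + 67907 = 138663)
-w = -1*138663 = -138663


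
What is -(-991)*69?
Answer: 68379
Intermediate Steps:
-(-991)*69 = -991*(-69) = 68379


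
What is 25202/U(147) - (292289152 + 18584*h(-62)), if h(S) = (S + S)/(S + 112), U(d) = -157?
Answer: -1147054654994/3925 ≈ -2.9224e+8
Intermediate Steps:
h(S) = 2*S/(112 + S) (h(S) = (2*S)/(112 + S) = 2*S/(112 + S))
25202/U(147) - (292289152 + 18584*h(-62)) = 25202/(-157) - (292289152 - 2304416/(112 - 62)) = 25202*(-1/157) - 18584/(1/(15728 + 2*(-62)/50)) = -25202/157 - 18584/(1/(15728 + 2*(-62)*(1/50))) = -25202/157 - 18584/(1/(15728 - 62/25)) = -25202/157 - 18584/(1/(393138/25)) = -25202/157 - 18584/25/393138 = -25202/157 - 18584*393138/25 = -25202/157 - 7306076592/25 = -1147054654994/3925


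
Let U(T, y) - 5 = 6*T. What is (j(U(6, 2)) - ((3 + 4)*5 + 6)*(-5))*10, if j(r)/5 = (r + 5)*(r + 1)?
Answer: 98650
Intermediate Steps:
U(T, y) = 5 + 6*T
j(r) = 5*(1 + r)*(5 + r) (j(r) = 5*((r + 5)*(r + 1)) = 5*((5 + r)*(1 + r)) = 5*((1 + r)*(5 + r)) = 5*(1 + r)*(5 + r))
(j(U(6, 2)) - ((3 + 4)*5 + 6)*(-5))*10 = ((25 + 5*(5 + 6*6)² + 30*(5 + 6*6)) - ((3 + 4)*5 + 6)*(-5))*10 = ((25 + 5*(5 + 36)² + 30*(5 + 36)) - (7*5 + 6)*(-5))*10 = ((25 + 5*41² + 30*41) - (35 + 6)*(-5))*10 = ((25 + 5*1681 + 1230) - 41*(-5))*10 = ((25 + 8405 + 1230) - 1*(-205))*10 = (9660 + 205)*10 = 9865*10 = 98650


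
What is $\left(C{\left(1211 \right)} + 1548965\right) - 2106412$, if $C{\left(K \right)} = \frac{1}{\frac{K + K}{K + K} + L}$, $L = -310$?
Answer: $- \frac{172251124}{309} \approx -5.5745 \cdot 10^{5}$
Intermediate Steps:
$C{\left(K \right)} = - \frac{1}{309}$ ($C{\left(K \right)} = \frac{1}{\frac{K + K}{K + K} - 310} = \frac{1}{\frac{2 K}{2 K} - 310} = \frac{1}{2 K \frac{1}{2 K} - 310} = \frac{1}{1 - 310} = \frac{1}{-309} = - \frac{1}{309}$)
$\left(C{\left(1211 \right)} + 1548965\right) - 2106412 = \left(- \frac{1}{309} + 1548965\right) - 2106412 = \frac{478630184}{309} - 2106412 = - \frac{172251124}{309}$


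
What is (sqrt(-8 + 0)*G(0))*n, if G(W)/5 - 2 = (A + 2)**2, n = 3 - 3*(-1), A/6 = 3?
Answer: 24120*I*sqrt(2) ≈ 34111.0*I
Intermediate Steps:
A = 18 (A = 6*3 = 18)
n = 6 (n = 3 + 3 = 6)
G(W) = 2010 (G(W) = 10 + 5*(18 + 2)**2 = 10 + 5*20**2 = 10 + 5*400 = 10 + 2000 = 2010)
(sqrt(-8 + 0)*G(0))*n = (sqrt(-8 + 0)*2010)*6 = (sqrt(-8)*2010)*6 = ((2*I*sqrt(2))*2010)*6 = (4020*I*sqrt(2))*6 = 24120*I*sqrt(2)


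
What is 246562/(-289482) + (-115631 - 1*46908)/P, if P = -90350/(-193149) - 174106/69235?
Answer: 314602851303857748121/3961997932336104 ≈ 79405.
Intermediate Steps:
P = -27373017544/13372671015 (P = -90350*(-1/193149) - 174106*1/69235 = 90350/193149 - 174106/69235 = -27373017544/13372671015 ≈ -2.0469)
246562/(-289482) + (-115631 - 1*46908)/P = 246562/(-289482) + (-115631 - 1*46908)/(-27373017544/13372671015) = 246562*(-1/289482) + (-115631 - 46908)*(-13372671015/27373017544) = -123281/144741 - 162539*(-13372671015/27373017544) = -123281/144741 + 2173580574107085/27373017544 = 314602851303857748121/3961997932336104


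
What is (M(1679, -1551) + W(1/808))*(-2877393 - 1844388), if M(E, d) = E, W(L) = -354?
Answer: -6256359825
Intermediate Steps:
(M(1679, -1551) + W(1/808))*(-2877393 - 1844388) = (1679 - 354)*(-2877393 - 1844388) = 1325*(-4721781) = -6256359825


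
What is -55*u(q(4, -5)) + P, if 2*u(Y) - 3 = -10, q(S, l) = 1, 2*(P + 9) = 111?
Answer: 239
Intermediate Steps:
P = 93/2 (P = -9 + (½)*111 = -9 + 111/2 = 93/2 ≈ 46.500)
u(Y) = -7/2 (u(Y) = 3/2 + (½)*(-10) = 3/2 - 5 = -7/2)
-55*u(q(4, -5)) + P = -55*(-7/2) + 93/2 = 385/2 + 93/2 = 239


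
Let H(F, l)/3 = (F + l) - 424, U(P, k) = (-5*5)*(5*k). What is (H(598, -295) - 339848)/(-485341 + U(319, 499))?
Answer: 340211/547716 ≈ 0.62115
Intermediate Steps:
U(P, k) = -125*k
H(F, l) = -1272 + 3*F + 3*l (H(F, l) = 3*((F + l) - 424) = 3*(-424 + F + l) = -1272 + 3*F + 3*l)
(H(598, -295) - 339848)/(-485341 + U(319, 499)) = ((-1272 + 3*598 + 3*(-295)) - 339848)/(-485341 - 125*499) = ((-1272 + 1794 - 885) - 339848)/(-485341 - 62375) = (-363 - 339848)/(-547716) = -340211*(-1/547716) = 340211/547716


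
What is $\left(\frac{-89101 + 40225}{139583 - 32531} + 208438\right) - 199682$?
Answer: $\frac{78108203}{8921} \approx 8755.5$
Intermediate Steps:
$\left(\frac{-89101 + 40225}{139583 - 32531} + 208438\right) - 199682 = \left(- \frac{48876}{107052} + 208438\right) - 199682 = \left(\left(-48876\right) \frac{1}{107052} + 208438\right) - 199682 = \left(- \frac{4073}{8921} + 208438\right) - 199682 = \frac{1859471325}{8921} - 199682 = \frac{78108203}{8921}$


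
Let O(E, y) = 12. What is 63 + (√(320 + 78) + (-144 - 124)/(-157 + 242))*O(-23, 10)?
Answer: 2139/85 + 12*√398 ≈ 264.56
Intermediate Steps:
63 + (√(320 + 78) + (-144 - 124)/(-157 + 242))*O(-23, 10) = 63 + (√(320 + 78) + (-144 - 124)/(-157 + 242))*12 = 63 + (√398 - 268/85)*12 = 63 + (-268/85 + √398)*12 = 63 + (-3216/85 + 12*√398) = 2139/85 + 12*√398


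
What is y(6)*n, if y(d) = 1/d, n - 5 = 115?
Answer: 20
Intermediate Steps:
n = 120 (n = 5 + 115 = 120)
y(6)*n = 120/6 = (1/6)*120 = 20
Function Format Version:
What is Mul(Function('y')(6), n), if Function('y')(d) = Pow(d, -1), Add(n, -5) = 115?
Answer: 20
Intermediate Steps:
n = 120 (n = Add(5, 115) = 120)
Mul(Function('y')(6), n) = Mul(Pow(6, -1), 120) = Mul(Rational(1, 6), 120) = 20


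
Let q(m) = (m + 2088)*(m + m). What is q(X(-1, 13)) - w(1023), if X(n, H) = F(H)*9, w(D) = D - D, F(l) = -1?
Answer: -37422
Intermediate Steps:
w(D) = 0
X(n, H) = -9 (X(n, H) = -1*9 = -9)
q(m) = 2*m*(2088 + m) (q(m) = (2088 + m)*(2*m) = 2*m*(2088 + m))
q(X(-1, 13)) - w(1023) = 2*(-9)*(2088 - 9) - 1*0 = 2*(-9)*2079 + 0 = -37422 + 0 = -37422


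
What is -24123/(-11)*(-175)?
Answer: -383775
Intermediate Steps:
-24123/(-11)*(-175) = -24123*(-1)/11*(-175) = -187*(-129/11)*(-175) = 2193*(-175) = -383775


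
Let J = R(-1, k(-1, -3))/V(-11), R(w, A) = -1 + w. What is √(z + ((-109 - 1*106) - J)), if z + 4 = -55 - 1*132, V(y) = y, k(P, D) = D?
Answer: 2*I*√12287/11 ≈ 20.154*I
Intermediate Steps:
J = 2/11 (J = (-1 - 1)/(-11) = -2*(-1/11) = 2/11 ≈ 0.18182)
z = -191 (z = -4 + (-55 - 1*132) = -4 + (-55 - 132) = -4 - 187 = -191)
√(z + ((-109 - 1*106) - J)) = √(-191 + ((-109 - 1*106) - 1*2/11)) = √(-191 + ((-109 - 106) - 2/11)) = √(-191 + (-215 - 2/11)) = √(-191 - 2367/11) = √(-4468/11) = 2*I*√12287/11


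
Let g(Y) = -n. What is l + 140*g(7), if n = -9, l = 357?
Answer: 1617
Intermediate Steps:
g(Y) = 9 (g(Y) = -1*(-9) = 9)
l + 140*g(7) = 357 + 140*9 = 357 + 1260 = 1617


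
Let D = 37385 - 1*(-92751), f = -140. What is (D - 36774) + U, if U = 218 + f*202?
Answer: 65300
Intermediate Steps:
U = -28062 (U = 218 - 140*202 = 218 - 28280 = -28062)
D = 130136 (D = 37385 + 92751 = 130136)
(D - 36774) + U = (130136 - 36774) - 28062 = 93362 - 28062 = 65300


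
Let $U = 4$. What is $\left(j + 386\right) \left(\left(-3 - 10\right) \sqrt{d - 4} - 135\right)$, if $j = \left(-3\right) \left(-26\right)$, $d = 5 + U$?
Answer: $-62640 - 6032 \sqrt{5} \approx -76128.0$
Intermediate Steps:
$d = 9$ ($d = 5 + 4 = 9$)
$j = 78$
$\left(j + 386\right) \left(\left(-3 - 10\right) \sqrt{d - 4} - 135\right) = \left(78 + 386\right) \left(\left(-3 - 10\right) \sqrt{9 - 4} - 135\right) = 464 \left(- 13 \sqrt{5} - 135\right) = 464 \left(-135 - 13 \sqrt{5}\right) = -62640 - 6032 \sqrt{5}$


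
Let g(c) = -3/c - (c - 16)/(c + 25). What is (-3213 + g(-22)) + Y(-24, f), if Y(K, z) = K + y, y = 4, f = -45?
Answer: -212533/66 ≈ -3220.2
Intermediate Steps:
Y(K, z) = 4 + K (Y(K, z) = K + 4 = 4 + K)
g(c) = -3/c - (-16 + c)/(25 + c)
(-3213 + g(-22)) + Y(-24, f) = (-3213 + (-75 - 1*(-22)**2 + 13*(-22))/((-22)*(25 - 22))) + (4 - 24) = (-3213 - 1/22*(-75 - 1*484 - 286)/3) - 20 = (-3213 - 1/22*1/3*(-75 - 484 - 286)) - 20 = (-3213 - 1/22*1/3*(-845)) - 20 = (-3213 + 845/66) - 20 = -211213/66 - 20 = -212533/66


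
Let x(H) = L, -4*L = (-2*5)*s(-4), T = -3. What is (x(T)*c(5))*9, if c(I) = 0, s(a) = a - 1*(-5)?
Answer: 0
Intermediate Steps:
s(a) = 5 + a (s(a) = a + 5 = 5 + a)
L = 5/2 (L = -(-2*5)*(5 - 4)/4 = -(-5)/2 = -¼*(-10) = 5/2 ≈ 2.5000)
x(H) = 5/2
(x(T)*c(5))*9 = ((5/2)*0)*9 = 0*9 = 0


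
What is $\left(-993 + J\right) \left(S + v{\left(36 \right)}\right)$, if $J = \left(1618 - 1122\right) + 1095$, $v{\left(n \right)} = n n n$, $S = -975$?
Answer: $27317238$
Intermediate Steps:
$v{\left(n \right)} = n^{3}$ ($v{\left(n \right)} = n^{2} n = n^{3}$)
$J = 1591$ ($J = 496 + 1095 = 1591$)
$\left(-993 + J\right) \left(S + v{\left(36 \right)}\right) = \left(-993 + 1591\right) \left(-975 + 36^{3}\right) = 598 \left(-975 + 46656\right) = 598 \cdot 45681 = 27317238$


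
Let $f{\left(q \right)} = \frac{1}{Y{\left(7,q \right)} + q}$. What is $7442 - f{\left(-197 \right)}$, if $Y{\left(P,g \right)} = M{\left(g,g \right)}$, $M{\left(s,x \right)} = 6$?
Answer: $\frac{1421423}{191} \approx 7442.0$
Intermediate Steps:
$Y{\left(P,g \right)} = 6$
$f{\left(q \right)} = \frac{1}{6 + q}$
$7442 - f{\left(-197 \right)} = 7442 - \frac{1}{6 - 197} = 7442 - \frac{1}{-191} = 7442 - - \frac{1}{191} = 7442 + \frac{1}{191} = \frac{1421423}{191}$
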